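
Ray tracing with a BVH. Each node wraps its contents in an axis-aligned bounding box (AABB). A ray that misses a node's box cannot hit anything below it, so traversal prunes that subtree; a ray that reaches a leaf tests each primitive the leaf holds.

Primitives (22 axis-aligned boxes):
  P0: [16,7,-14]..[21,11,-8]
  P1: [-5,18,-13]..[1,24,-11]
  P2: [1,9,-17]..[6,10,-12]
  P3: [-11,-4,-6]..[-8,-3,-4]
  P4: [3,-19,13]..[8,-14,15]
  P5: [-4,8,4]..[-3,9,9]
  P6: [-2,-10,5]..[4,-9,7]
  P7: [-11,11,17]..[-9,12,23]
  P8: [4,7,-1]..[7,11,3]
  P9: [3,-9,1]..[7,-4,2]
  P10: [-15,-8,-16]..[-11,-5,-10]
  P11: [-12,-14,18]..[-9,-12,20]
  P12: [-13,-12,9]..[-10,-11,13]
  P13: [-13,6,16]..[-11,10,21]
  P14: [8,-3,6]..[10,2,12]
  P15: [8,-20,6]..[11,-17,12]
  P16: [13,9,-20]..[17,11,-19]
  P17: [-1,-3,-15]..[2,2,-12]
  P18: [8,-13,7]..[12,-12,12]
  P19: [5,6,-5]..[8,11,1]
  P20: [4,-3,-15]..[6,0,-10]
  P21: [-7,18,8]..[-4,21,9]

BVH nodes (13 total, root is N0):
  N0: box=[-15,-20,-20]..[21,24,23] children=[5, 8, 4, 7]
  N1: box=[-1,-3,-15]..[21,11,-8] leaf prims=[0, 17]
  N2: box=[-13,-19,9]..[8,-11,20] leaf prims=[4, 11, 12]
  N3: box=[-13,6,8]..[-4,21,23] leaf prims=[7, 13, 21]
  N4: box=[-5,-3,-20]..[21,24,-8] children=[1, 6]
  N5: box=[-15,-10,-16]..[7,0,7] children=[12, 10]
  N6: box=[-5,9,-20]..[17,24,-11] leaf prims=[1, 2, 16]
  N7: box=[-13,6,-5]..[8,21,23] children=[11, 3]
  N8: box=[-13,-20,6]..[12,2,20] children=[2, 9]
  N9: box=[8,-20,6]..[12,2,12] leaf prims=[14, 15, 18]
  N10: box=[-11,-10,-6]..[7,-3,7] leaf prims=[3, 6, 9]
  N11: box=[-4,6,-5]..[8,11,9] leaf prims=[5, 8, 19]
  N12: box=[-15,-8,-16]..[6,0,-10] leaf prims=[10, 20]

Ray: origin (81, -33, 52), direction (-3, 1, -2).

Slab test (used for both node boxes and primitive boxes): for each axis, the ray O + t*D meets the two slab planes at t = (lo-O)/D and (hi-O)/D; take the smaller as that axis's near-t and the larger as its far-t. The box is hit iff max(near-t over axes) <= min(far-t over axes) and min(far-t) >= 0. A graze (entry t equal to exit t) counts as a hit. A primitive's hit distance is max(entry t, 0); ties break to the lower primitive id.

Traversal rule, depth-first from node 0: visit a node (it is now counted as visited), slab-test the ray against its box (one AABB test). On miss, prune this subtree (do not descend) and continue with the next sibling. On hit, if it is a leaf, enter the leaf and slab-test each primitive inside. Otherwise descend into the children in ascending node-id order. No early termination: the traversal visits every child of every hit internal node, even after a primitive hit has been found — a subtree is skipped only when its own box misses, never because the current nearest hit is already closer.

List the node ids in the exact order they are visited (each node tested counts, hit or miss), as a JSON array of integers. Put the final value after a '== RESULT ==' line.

Trace the traversal:
N0 x:[20,32] y:[13,57] z:[29/2,36] -> hit [20,32], descend [4, 5, 7, 8]
  N4 x:[20,86/3] y:[30,57] z:[30,36] -> miss, prune
  N5 x:[74/3,32] y:[23,33] z:[45/2,34] -> hit [74/3,32], descend [10, 12]
    N10 x:[74/3,92/3] y:[23,30] z:[45/2,29] -> hit [74/3,29] leaf, test {P3(miss), P6(miss), P9@t=25}
    N12 x:[25,32] y:[25,33] z:[31,34] -> hit [31,32] leaf, test {P10(miss), P20(miss)}
  N7 x:[73/3,94/3] y:[39,54] z:[29/2,57/2] -> miss, prune
  N8 x:[23,94/3] y:[13,35] z:[16,23] -> hit [23,23], descend [2, 9]
    N2 x:[73/3,94/3] y:[14,22] z:[16,43/2] -> miss, prune
    N9 x:[23,73/3] y:[13,35] z:[20,23] -> hit [23,23] leaf, test {P14(miss), P15(miss), P18(miss)}

Summary -> nodes [0, 4, 5, 10, 12, 7, 8, 2, 9]; box-tests=9; leaf-entries=3; first=P9

== RESULT ==
[0, 4, 5, 10, 12, 7, 8, 2, 9]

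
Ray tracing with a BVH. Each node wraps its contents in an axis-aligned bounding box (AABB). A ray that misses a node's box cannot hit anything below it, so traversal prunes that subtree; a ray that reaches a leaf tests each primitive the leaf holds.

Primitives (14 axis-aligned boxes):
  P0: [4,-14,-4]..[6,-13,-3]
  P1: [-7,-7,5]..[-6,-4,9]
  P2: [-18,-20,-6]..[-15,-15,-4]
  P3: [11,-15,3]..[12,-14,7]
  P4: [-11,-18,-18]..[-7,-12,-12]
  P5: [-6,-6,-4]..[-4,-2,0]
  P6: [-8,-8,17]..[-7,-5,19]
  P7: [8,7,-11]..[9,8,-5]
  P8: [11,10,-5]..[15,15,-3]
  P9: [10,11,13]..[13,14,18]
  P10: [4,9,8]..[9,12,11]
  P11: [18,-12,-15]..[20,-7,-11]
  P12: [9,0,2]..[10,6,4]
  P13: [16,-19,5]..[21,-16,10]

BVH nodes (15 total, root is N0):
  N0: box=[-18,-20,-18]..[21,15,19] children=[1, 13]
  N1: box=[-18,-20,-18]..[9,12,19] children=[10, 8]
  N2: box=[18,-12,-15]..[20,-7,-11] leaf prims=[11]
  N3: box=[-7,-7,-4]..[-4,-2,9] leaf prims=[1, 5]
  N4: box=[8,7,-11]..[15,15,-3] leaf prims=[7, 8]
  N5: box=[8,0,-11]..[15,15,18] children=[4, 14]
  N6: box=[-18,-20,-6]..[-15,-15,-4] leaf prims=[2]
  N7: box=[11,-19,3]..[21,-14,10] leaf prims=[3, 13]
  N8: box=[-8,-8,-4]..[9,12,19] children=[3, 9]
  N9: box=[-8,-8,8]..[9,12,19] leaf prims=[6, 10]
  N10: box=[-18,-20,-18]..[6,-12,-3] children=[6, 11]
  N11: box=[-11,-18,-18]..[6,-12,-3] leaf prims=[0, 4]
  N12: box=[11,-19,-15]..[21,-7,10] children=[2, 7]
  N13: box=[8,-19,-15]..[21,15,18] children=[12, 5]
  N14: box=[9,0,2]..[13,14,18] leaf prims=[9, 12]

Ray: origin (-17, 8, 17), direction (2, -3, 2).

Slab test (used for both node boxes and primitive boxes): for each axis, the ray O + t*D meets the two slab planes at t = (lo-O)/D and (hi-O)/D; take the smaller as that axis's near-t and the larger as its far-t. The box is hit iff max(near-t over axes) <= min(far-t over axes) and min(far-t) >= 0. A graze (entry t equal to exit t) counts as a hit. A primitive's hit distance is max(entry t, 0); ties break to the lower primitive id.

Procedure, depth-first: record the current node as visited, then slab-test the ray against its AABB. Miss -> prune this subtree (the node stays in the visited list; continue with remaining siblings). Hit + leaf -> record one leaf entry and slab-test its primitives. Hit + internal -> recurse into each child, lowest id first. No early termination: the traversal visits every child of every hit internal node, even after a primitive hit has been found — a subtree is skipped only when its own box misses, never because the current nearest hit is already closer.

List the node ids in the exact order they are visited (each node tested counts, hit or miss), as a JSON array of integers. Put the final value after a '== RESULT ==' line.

Walk:
N0 x:[-1/2,19] y:[-7/3,28/3] z:[-35/2,1] -> hit [-1/2,1], descend [1, 13]
  N1 x:[-1/2,13] y:[-4/3,28/3] z:[-35/2,1] -> hit [-1/2,1], descend [8, 10]
    N8 x:[9/2,13] y:[-4/3,16/3] z:[-21/2,1] -> miss, prune
    N10 x:[-1/2,23/2] y:[20/3,28/3] z:[-35/2,-10] -> miss, prune
  N13 x:[25/2,19] y:[-7/3,9] z:[-16,1/2] -> miss, prune

order=[0, 1, 8, 10, 13]  |boxes|=5  |leaves|=0  hit=miss

== RESULT ==
[0, 1, 8, 10, 13]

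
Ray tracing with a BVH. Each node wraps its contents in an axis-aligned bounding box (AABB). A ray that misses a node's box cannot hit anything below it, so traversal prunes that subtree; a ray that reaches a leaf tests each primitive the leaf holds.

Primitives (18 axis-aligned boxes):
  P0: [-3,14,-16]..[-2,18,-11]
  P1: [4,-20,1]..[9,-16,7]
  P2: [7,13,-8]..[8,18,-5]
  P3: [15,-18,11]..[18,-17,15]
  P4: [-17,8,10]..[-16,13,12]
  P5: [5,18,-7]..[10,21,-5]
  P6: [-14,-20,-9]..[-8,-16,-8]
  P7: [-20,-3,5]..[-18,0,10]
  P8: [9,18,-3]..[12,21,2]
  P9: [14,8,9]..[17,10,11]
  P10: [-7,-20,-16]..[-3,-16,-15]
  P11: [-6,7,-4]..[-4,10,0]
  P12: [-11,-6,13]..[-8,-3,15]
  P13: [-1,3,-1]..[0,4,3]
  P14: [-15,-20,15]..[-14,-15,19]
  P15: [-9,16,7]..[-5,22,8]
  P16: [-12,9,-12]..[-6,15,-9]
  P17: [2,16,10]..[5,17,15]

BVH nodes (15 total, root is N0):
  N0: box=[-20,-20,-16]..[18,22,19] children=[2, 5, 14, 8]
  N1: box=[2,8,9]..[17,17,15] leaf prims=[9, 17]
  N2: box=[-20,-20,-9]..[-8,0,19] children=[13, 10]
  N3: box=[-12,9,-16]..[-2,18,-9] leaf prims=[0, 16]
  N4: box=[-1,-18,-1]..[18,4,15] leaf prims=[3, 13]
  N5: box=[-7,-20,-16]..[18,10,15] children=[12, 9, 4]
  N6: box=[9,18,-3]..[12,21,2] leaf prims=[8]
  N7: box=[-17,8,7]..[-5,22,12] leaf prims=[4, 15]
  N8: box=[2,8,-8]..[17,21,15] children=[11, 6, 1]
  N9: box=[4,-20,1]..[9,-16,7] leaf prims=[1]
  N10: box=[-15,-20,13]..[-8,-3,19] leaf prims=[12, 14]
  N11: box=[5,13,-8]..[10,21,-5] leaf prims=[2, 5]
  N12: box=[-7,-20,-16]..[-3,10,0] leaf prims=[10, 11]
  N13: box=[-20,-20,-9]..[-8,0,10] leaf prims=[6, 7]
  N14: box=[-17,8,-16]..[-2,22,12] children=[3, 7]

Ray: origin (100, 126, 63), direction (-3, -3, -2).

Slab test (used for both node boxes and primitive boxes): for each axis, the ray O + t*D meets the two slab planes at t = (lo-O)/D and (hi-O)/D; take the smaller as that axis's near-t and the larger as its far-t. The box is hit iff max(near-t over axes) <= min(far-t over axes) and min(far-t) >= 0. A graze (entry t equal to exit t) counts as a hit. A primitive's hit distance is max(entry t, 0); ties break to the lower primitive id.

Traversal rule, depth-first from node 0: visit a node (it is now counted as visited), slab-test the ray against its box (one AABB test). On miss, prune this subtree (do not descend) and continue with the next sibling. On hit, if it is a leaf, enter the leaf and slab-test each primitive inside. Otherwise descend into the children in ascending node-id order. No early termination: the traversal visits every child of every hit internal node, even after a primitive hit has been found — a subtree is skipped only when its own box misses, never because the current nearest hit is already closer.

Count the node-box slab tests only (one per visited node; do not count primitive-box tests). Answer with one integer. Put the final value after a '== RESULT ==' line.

Traverse from the root:
N0 x:[82/3,40] y:[104/3,146/3] z:[22,79/2] -> hit [104/3,79/2], descend [2, 5, 8, 14]
  N2 x:[36,40] y:[42,146/3] z:[22,36] -> miss, prune
  N5 x:[82/3,107/3] y:[116/3,146/3] z:[24,79/2] -> miss, prune
  N8 x:[83/3,98/3] y:[35,118/3] z:[24,71/2] -> miss, prune
  N14 x:[34,39] y:[104/3,118/3] z:[51/2,79/2] -> hit [104/3,39], descend [3, 7]
    N3 x:[34,112/3] y:[36,39] z:[36,79/2] -> hit [36,112/3] leaf, test {P0(miss), P16@t=37}
    N7 x:[35,39] y:[104/3,118/3] z:[51/2,28] -> miss, prune

order=[0, 2, 5, 8, 14, 3, 7]  |boxes|=7  |leaves|=1  hit=P16

== RESULT ==
7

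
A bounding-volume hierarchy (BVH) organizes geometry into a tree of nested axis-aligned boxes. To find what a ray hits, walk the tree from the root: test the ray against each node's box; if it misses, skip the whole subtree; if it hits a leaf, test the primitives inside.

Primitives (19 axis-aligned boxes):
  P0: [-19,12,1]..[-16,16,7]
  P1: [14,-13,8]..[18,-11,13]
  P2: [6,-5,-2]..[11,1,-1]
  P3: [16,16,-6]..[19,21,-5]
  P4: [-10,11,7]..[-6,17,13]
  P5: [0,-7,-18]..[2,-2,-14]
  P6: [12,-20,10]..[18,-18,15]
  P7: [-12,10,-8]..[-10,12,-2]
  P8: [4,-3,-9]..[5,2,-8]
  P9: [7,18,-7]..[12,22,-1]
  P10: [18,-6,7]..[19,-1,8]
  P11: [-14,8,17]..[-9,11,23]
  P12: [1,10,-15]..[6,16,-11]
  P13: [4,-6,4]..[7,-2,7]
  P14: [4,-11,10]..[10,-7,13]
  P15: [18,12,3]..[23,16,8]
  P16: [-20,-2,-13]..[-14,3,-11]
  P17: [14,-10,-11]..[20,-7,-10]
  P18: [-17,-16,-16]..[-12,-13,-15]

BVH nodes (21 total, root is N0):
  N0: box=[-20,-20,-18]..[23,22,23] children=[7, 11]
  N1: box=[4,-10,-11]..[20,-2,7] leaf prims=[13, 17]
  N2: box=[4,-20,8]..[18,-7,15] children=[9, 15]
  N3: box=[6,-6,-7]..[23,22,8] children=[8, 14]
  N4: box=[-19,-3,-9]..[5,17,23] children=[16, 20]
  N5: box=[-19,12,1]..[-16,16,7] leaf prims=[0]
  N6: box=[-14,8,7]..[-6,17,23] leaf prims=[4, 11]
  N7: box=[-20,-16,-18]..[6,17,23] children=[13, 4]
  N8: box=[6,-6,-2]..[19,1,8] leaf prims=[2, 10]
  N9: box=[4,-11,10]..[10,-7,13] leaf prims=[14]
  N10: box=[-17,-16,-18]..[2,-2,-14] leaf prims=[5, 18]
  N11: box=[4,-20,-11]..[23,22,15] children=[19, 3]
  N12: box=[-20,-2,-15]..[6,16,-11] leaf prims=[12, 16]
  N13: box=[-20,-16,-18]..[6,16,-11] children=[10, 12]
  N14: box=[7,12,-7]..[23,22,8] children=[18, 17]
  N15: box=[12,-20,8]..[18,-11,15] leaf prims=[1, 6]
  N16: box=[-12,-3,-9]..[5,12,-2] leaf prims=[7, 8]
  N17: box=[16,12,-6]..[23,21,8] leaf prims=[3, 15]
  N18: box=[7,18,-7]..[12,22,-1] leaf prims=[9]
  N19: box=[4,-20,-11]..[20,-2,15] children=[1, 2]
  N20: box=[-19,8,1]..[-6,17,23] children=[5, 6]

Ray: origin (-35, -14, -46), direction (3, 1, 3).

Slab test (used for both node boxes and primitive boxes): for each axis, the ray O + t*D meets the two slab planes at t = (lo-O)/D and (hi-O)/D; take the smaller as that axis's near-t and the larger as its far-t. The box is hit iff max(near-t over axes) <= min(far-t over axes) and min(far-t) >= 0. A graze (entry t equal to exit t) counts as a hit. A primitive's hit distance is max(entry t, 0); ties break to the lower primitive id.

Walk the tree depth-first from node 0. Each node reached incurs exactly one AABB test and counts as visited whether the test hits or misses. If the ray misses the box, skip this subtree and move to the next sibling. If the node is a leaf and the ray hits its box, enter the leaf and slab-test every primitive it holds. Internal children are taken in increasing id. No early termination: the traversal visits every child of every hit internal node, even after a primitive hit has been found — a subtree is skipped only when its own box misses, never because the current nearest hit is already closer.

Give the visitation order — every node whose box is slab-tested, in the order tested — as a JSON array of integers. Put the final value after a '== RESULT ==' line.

Trace the traversal:
N0 x:[5,58/3] y:[-6,36] z:[28/3,23] -> hit [28/3,58/3], descend [7, 11]
  N7 x:[5,41/3] y:[-2,31] z:[28/3,23] -> hit [28/3,41/3], descend [4, 13]
    N4 x:[16/3,40/3] y:[11,31] z:[37/3,23] -> hit [37/3,40/3], descend [16, 20]
      N16 x:[23/3,40/3] y:[11,26] z:[37/3,44/3] -> hit [37/3,40/3] leaf, test {P7(miss), P8(miss)}
      N20 x:[16/3,29/3] y:[22,31] z:[47/3,23] -> miss, prune
    N13 x:[5,41/3] y:[-2,30] z:[28/3,35/3] -> hit [28/3,35/3], descend [10, 12]
      N10 x:[6,37/3] y:[-2,12] z:[28/3,32/3] -> hit [28/3,32/3] leaf, test {P5(miss), P18(miss)}
      N12 x:[5,41/3] y:[12,30] z:[31/3,35/3] -> miss, prune
  N11 x:[13,58/3] y:[-6,36] z:[35/3,61/3] -> hit [13,58/3], descend [3, 19]
    N3 x:[41/3,58/3] y:[8,36] z:[13,18] -> hit [41/3,18], descend [8, 14]
      N8 x:[41/3,18] y:[8,15] z:[44/3,18] -> hit [44/3,15] leaf, test {P2@t=44/3, P10(miss)}
      N14 x:[14,58/3] y:[26,36] z:[13,18] -> miss, prune
    N19 x:[13,55/3] y:[-6,12] z:[35/3,61/3] -> miss, prune

Summary -> nodes [0, 7, 4, 16, 20, 13, 10, 12, 11, 3, 8, 14, 19]; box-tests=13; leaf-entries=3; first=P2

== RESULT ==
[0, 7, 4, 16, 20, 13, 10, 12, 11, 3, 8, 14, 19]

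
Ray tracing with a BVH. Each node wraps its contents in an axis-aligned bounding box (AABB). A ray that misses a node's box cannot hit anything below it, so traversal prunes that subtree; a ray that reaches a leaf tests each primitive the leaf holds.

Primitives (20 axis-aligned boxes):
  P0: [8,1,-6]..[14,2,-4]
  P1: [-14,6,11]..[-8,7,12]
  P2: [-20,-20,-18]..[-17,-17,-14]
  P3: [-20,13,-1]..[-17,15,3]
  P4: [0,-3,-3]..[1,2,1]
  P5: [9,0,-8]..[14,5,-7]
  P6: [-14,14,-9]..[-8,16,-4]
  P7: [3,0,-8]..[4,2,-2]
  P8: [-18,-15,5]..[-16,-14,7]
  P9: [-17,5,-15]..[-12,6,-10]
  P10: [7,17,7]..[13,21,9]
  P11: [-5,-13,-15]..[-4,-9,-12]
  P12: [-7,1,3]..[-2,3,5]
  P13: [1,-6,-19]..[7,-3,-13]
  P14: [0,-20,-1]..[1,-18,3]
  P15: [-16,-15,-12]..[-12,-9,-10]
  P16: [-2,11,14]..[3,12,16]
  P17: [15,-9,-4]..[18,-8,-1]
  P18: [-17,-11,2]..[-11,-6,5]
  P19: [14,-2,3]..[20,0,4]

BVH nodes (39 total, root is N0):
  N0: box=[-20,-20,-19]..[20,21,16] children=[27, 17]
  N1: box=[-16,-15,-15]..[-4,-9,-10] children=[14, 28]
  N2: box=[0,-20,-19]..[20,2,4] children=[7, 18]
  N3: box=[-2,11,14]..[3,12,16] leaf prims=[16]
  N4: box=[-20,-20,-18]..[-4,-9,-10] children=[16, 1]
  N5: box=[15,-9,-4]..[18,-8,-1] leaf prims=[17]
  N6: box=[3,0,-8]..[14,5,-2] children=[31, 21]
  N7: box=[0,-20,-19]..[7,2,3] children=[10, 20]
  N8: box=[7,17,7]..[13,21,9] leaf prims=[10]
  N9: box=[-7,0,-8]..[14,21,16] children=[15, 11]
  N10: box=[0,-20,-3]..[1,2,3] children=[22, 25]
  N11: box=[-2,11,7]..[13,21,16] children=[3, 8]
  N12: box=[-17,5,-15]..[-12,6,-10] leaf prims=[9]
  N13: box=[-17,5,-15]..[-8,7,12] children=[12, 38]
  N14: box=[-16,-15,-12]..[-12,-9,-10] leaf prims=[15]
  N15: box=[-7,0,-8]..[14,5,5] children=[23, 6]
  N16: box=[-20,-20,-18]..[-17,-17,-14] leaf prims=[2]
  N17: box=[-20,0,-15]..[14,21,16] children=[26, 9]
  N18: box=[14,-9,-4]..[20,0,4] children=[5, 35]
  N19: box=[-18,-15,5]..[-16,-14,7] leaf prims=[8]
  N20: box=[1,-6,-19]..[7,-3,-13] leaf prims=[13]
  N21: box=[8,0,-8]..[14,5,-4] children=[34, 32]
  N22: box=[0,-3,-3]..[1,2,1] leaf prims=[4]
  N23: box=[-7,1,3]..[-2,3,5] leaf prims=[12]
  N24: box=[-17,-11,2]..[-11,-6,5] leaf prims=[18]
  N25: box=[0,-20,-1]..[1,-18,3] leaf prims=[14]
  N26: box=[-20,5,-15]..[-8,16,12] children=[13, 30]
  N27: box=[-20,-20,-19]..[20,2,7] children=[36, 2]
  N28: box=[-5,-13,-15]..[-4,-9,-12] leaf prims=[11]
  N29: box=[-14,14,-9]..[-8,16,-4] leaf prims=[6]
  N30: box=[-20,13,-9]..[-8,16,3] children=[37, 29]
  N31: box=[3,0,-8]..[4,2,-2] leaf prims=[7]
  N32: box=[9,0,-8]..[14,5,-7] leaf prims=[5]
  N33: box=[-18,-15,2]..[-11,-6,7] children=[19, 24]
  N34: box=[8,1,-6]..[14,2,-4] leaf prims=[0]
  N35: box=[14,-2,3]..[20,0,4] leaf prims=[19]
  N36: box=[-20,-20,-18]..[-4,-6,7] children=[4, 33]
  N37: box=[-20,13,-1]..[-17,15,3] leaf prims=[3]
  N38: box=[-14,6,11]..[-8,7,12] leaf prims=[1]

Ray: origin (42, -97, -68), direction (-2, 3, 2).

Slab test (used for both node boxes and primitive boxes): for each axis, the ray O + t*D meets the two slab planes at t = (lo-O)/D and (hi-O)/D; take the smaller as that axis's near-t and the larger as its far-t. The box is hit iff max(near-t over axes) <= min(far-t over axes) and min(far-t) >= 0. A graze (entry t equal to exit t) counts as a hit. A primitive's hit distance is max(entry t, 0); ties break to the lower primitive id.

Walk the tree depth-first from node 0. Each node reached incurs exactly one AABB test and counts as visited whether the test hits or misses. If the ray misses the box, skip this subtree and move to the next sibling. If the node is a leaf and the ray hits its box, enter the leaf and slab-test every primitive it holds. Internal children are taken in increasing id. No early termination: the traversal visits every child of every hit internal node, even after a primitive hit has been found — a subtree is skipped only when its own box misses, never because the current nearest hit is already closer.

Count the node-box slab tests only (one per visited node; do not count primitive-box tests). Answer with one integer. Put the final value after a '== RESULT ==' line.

Traverse from the root:
N0 x:[11,31] y:[77/3,118/3] z:[49/2,42] -> hit [77/3,31], descend [17, 27]
  N17 x:[14,31] y:[97/3,118/3] z:[53/2,42] -> miss, prune
  N27 x:[11,31] y:[77/3,33] z:[49/2,75/2] -> hit [77/3,31], descend [2, 36]
    N2 x:[11,21] y:[77/3,33] z:[49/2,36] -> miss, prune
    N36 x:[23,31] y:[77/3,91/3] z:[25,75/2] -> hit [77/3,91/3], descend [4, 33]
      N4 x:[23,31] y:[77/3,88/3] z:[25,29] -> hit [77/3,29], descend [1, 16]
        N1 x:[23,29] y:[82/3,88/3] z:[53/2,29] -> hit [82/3,29], descend [14, 28]
          N14 x:[27,29] y:[82/3,88/3] z:[28,29] -> hit [28,29] leaf, test {P15@t=28}
          N28 x:[23,47/2] y:[28,88/3] z:[53/2,28] -> miss, prune
        N16 x:[59/2,31] y:[77/3,80/3] z:[25,27] -> miss, prune
      N33 x:[53/2,30] y:[82/3,91/3] z:[35,75/2] -> miss, prune

order=[0, 17, 27, 2, 36, 4, 1, 14, 28, 16, 33]  |boxes|=11  |leaves|=1  hit=P15

== RESULT ==
11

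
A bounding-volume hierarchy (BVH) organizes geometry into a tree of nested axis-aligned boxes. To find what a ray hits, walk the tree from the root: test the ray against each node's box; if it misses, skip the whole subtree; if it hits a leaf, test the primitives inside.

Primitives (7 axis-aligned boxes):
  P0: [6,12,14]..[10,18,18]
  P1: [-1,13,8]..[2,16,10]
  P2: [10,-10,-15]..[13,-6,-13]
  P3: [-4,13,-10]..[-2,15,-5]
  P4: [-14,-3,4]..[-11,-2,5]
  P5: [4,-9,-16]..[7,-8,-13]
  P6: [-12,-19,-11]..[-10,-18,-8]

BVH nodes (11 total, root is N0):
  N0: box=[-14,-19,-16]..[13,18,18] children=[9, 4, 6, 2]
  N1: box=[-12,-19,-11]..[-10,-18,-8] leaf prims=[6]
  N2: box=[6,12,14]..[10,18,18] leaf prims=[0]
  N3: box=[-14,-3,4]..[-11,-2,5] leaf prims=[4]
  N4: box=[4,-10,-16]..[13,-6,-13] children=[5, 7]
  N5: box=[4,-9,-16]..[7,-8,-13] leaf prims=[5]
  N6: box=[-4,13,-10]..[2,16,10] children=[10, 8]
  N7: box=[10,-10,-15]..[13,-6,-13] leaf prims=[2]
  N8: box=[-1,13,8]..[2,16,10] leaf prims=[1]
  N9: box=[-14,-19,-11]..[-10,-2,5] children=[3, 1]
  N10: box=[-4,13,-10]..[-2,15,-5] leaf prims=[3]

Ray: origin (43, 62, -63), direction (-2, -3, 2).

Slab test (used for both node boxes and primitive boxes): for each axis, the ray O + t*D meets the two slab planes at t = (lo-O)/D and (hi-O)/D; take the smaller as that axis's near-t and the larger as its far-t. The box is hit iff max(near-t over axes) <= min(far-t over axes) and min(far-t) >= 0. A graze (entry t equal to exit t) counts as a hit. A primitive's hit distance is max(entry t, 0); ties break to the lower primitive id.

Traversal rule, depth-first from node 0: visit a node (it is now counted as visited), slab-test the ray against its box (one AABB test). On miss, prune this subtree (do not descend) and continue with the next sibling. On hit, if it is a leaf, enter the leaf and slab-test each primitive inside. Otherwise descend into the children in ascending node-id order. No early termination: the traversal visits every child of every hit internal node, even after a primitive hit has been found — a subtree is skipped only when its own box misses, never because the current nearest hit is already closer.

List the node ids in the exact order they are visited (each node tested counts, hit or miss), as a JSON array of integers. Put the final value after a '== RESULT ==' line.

Trace the traversal:
N0 x:[15,57/2] y:[44/3,27] z:[47/2,81/2] -> hit [47/2,27], descend [2, 4, 6, 9]
  N2 x:[33/2,37/2] y:[44/3,50/3] z:[77/2,81/2] -> miss, prune
  N4 x:[15,39/2] y:[68/3,24] z:[47/2,25] -> miss, prune
  N6 x:[41/2,47/2] y:[46/3,49/3] z:[53/2,73/2] -> miss, prune
  N9 x:[53/2,57/2] y:[64/3,27] z:[26,34] -> hit [53/2,27], descend [1, 3]
    N1 x:[53/2,55/2] y:[80/3,27] z:[26,55/2] -> hit [80/3,27] leaf, test {P6@t=80/3}
    N3 x:[27,57/2] y:[64/3,65/3] z:[67/2,34] -> miss, prune

order=[0, 2, 4, 6, 9, 1, 3]  |boxes|=7  |leaves|=1  hit=P6

== RESULT ==
[0, 2, 4, 6, 9, 1, 3]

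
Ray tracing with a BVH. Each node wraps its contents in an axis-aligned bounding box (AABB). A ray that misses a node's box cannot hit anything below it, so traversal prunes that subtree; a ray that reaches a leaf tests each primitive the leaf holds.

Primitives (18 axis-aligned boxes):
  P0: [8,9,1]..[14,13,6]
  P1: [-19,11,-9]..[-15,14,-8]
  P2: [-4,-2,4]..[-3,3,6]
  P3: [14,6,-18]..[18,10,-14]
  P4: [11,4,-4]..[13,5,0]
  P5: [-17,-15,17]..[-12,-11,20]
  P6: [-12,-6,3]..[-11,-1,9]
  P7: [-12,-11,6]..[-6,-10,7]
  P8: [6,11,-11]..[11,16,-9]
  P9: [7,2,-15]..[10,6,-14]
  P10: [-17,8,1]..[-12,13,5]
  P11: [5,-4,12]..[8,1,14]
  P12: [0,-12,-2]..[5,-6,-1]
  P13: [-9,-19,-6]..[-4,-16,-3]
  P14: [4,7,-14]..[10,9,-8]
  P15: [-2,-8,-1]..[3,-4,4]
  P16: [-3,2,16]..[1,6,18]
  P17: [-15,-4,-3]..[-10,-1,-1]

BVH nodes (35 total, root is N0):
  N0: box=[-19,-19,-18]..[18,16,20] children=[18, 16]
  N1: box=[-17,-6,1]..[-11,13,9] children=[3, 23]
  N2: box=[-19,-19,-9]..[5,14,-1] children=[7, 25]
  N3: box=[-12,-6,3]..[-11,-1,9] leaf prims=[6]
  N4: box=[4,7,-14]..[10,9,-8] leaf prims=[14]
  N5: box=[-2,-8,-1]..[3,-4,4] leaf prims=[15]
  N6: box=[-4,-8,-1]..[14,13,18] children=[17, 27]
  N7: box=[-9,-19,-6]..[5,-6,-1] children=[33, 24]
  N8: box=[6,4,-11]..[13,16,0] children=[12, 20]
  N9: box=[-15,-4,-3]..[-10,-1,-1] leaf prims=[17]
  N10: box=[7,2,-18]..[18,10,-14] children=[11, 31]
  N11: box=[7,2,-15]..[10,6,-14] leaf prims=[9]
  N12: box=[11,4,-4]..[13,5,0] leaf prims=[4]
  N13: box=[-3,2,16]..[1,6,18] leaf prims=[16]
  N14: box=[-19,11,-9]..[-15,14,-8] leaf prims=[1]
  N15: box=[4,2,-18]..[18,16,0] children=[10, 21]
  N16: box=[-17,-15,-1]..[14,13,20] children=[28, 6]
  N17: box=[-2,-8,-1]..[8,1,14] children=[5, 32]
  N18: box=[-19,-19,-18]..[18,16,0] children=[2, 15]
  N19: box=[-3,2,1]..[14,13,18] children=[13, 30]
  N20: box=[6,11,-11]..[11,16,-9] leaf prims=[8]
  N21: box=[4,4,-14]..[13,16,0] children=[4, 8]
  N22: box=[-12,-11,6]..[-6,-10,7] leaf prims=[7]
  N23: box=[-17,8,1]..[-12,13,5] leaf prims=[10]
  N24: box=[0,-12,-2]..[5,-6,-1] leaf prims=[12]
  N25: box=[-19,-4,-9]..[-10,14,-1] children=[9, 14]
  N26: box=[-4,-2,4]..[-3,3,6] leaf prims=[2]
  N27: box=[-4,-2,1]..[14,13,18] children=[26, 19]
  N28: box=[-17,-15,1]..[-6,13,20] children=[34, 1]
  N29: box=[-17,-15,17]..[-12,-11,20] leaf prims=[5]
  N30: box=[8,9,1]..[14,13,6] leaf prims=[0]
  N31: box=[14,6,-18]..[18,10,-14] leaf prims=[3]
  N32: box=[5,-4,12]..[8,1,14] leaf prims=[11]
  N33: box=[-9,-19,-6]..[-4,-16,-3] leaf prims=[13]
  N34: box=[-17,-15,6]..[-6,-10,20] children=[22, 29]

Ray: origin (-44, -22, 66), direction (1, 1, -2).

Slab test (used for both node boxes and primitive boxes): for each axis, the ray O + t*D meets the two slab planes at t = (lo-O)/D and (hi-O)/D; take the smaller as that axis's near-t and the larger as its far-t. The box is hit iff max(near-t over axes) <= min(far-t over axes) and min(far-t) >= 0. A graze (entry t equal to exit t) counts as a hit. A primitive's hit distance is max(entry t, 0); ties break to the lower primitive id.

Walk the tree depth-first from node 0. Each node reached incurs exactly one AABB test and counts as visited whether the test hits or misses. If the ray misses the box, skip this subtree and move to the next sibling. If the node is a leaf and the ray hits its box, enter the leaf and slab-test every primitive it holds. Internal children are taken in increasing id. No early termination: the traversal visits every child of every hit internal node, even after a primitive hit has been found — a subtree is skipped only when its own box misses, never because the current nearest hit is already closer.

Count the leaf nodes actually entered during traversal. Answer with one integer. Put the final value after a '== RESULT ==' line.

Traverse from the root:
N0 x:[25,62] y:[3,38] z:[23,42] -> hit [25,38], descend [16, 18]
  N16 x:[27,58] y:[7,35] z:[23,67/2] -> hit [27,67/2], descend [6, 28]
    N6 x:[40,58] y:[14,35] z:[24,67/2] -> miss, prune
    N28 x:[27,38] y:[7,35] z:[23,65/2] -> hit [27,65/2], descend [1, 34]
      N1 x:[27,33] y:[16,35] z:[57/2,65/2] -> hit [57/2,65/2], descend [3, 23]
        N3 x:[32,33] y:[16,21] z:[57/2,63/2] -> miss, prune
        N23 x:[27,32] y:[30,35] z:[61/2,65/2] -> hit [61/2,32] leaf, test {P10@t=61/2}
      N34 x:[27,38] y:[7,12] z:[23,30] -> miss, prune
  N18 x:[25,62] y:[3,38] z:[33,42] -> hit [33,38], descend [2, 15]
    N2 x:[25,49] y:[3,36] z:[67/2,75/2] -> hit [67/2,36], descend [7, 25]
      N7 x:[35,49] y:[3,16] z:[67/2,36] -> miss, prune
      N25 x:[25,34] y:[18,36] z:[67/2,75/2] -> hit [67/2,34], descend [9, 14]
        N9 x:[29,34] y:[18,21] z:[67/2,69/2] -> miss, prune
        N14 x:[25,29] y:[33,36] z:[37,75/2] -> miss, prune
    N15 x:[48,62] y:[24,38] z:[33,42] -> miss, prune

15 AABB tests over nodes [0, 16, 6, 28, 1, 3, 23, 34, 18, 2, 7, 25, 9, 14, 15]; 1 leaf entered; closest P10.

== RESULT ==
1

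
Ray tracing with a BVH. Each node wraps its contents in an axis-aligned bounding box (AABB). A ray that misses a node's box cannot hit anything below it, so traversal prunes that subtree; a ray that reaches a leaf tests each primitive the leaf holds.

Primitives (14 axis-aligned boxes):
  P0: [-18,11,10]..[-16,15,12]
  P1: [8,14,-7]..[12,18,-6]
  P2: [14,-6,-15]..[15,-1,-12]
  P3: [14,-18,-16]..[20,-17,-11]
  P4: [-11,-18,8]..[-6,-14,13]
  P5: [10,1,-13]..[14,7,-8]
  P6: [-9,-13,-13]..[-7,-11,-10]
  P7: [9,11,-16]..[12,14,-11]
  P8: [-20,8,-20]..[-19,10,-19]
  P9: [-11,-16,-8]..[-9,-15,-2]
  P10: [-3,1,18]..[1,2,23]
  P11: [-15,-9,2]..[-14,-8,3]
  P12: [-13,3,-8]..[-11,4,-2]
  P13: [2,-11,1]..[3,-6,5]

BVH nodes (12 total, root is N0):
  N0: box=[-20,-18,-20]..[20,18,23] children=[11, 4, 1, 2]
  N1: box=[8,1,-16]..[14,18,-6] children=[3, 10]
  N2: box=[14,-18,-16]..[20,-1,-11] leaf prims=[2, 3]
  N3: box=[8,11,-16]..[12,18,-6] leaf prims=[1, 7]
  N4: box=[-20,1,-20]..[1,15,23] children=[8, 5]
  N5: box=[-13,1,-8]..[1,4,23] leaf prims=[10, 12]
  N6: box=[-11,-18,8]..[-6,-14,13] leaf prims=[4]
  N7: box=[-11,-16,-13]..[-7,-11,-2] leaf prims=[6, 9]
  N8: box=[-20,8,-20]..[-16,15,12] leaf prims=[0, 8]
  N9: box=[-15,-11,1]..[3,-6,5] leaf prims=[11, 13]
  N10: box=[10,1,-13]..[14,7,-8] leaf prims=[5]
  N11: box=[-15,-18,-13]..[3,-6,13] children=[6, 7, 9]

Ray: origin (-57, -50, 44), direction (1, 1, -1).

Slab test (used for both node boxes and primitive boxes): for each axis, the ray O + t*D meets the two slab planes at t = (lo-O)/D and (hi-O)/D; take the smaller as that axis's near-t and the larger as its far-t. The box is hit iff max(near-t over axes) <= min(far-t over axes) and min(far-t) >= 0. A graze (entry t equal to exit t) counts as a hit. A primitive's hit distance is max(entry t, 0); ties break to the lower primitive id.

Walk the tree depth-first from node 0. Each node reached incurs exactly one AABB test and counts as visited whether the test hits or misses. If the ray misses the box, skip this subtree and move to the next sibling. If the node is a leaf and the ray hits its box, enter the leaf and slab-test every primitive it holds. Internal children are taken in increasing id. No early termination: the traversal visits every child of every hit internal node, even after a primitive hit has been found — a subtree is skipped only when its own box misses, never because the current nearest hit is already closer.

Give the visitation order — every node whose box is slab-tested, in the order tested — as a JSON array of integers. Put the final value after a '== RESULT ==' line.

Walk:
N0 x:[37,77] y:[32,68] z:[21,64] -> hit [37,64], descend [1, 2, 4, 11]
  N1 x:[65,71] y:[51,68] z:[50,60] -> miss, prune
  N2 x:[71,77] y:[32,49] z:[55,60] -> miss, prune
  N4 x:[37,58] y:[51,65] z:[21,64] -> hit [51,58], descend [5, 8]
    N5 x:[44,58] y:[51,54] z:[21,52] -> hit [51,52] leaf, test {P10(miss), P12(miss)}
    N8 x:[37,41] y:[58,65] z:[32,64] -> miss, prune
  N11 x:[42,60] y:[32,44] z:[31,57] -> hit [42,44], descend [6, 7, 9]
    N6 x:[46,51] y:[32,36] z:[31,36] -> miss, prune
    N7 x:[46,50] y:[34,39] z:[46,57] -> miss, prune
    N9 x:[42,60] y:[39,44] z:[39,43] -> hit [42,43] leaf, test {P11@t=42, P13(miss)}

10 AABB tests over nodes [0, 1, 2, 4, 5, 8, 11, 6, 7, 9]; 2 leaves entered; closest P11.

== RESULT ==
[0, 1, 2, 4, 5, 8, 11, 6, 7, 9]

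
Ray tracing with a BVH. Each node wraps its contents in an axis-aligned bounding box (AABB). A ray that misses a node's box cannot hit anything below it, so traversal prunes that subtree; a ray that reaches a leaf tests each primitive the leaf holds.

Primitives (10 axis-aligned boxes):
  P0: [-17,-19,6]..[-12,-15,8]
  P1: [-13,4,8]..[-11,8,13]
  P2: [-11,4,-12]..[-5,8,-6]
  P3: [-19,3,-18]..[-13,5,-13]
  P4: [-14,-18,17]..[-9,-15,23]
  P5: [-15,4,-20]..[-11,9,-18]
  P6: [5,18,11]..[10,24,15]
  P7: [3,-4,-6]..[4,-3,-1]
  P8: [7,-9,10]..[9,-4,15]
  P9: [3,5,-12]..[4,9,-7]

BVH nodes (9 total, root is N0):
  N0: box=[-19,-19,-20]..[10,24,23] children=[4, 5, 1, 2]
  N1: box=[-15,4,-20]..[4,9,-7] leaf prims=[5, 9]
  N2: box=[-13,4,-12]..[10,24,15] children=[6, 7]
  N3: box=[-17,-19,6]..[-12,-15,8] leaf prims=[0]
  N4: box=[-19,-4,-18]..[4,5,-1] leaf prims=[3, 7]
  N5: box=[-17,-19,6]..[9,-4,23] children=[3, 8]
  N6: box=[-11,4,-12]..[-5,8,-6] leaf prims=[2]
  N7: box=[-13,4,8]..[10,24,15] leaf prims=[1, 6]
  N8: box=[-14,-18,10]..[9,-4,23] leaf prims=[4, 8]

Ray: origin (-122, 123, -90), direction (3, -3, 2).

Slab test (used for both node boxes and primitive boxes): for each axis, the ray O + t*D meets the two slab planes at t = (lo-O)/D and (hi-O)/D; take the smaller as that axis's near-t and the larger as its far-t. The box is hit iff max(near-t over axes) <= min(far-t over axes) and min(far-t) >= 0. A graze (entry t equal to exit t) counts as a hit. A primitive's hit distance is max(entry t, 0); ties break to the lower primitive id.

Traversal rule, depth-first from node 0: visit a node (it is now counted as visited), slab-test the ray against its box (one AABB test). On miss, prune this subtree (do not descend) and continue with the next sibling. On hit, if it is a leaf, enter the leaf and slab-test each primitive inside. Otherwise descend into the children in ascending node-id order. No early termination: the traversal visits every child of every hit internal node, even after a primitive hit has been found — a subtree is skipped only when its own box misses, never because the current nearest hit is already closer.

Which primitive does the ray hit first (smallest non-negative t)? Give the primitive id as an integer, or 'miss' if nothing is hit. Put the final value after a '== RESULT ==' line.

Trace the traversal:
N0 x:[103/3,44] y:[33,142/3] z:[35,113/2] -> hit [35,44], descend [1, 2, 4, 5]
  N1 x:[107/3,42] y:[38,119/3] z:[35,83/2] -> hit [38,119/3] leaf, test {P5(miss), P9(miss)}
  N2 x:[109/3,44] y:[33,119/3] z:[39,105/2] -> hit [39,119/3], descend [6, 7]
    N6 x:[37,39] y:[115/3,119/3] z:[39,42] -> hit [39,39] leaf, test {P2@t=39}
    N7 x:[109/3,44] y:[33,119/3] z:[49,105/2] -> miss, prune
  N4 x:[103/3,42] y:[118/3,127/3] z:[36,89/2] -> hit [118/3,42] leaf, test {P3(miss), P7@t=42}
  N5 x:[35,131/3] y:[127/3,142/3] z:[48,113/2] -> miss, prune

7 AABB tests over nodes [0, 1, 2, 6, 7, 4, 5]; 3 leaves entered; closest P2.

== RESULT ==
2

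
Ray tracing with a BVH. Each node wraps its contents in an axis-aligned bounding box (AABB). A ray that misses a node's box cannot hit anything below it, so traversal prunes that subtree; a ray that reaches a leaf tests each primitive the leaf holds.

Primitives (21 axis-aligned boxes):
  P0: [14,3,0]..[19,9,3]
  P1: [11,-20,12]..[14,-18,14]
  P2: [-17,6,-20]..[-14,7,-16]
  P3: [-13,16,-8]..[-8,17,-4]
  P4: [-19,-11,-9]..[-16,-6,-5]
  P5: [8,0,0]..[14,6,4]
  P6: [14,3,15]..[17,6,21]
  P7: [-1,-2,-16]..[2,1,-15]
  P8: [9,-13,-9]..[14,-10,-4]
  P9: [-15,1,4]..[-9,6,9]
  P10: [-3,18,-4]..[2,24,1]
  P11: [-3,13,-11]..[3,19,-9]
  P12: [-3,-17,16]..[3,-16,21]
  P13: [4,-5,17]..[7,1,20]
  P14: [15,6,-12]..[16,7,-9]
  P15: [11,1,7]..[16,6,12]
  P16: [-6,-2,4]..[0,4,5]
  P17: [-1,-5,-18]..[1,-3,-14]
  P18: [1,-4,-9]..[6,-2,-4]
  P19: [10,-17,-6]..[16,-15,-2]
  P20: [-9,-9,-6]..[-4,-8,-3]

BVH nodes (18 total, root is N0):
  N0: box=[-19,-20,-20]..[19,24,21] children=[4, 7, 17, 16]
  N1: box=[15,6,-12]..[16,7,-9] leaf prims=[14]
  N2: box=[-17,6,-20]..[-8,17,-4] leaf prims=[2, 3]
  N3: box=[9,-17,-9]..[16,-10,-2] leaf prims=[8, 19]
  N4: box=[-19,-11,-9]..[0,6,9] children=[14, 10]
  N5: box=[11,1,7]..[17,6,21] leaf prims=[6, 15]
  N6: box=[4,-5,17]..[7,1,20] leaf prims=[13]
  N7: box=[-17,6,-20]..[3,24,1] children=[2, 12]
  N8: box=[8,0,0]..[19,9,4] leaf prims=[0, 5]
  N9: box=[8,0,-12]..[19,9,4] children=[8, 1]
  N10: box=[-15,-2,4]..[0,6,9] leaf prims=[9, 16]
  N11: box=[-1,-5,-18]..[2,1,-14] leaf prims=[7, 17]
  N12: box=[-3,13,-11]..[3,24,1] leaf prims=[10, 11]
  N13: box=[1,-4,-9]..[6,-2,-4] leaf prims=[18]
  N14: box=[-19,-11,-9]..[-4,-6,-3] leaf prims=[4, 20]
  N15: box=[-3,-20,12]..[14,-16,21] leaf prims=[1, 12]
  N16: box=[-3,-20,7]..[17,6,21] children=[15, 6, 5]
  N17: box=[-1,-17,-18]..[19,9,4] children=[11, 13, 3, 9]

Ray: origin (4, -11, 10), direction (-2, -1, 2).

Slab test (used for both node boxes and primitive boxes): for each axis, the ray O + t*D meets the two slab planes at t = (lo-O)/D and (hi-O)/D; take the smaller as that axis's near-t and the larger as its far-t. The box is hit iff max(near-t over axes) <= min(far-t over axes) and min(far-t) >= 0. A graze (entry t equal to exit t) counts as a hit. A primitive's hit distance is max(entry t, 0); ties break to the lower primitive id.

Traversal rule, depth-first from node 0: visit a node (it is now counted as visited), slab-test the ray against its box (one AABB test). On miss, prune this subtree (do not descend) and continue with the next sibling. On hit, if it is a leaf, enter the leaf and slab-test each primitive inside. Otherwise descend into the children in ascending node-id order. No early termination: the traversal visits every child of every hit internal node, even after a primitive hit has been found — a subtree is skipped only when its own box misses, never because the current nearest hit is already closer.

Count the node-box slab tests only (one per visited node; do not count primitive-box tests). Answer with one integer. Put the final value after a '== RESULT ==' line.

Walk:
N0 x:[-15/2,23/2] y:[-35,9] z:[-15,11/2] -> hit [-15/2,11/2], descend [4, 7, 16, 17]
  N4 x:[2,23/2] y:[-17,0] z:[-19/2,-1/2] -> miss, prune
  N7 x:[1/2,21/2] y:[-35,-17] z:[-15,-9/2] -> miss, prune
  N16 x:[-13/2,7/2] y:[-17,9] z:[-3/2,11/2] -> hit [-3/2,7/2], descend [5, 6, 15]
    N5 x:[-13/2,-7/2] y:[-17,-12] z:[-3/2,11/2] -> miss, prune
    N6 x:[-3/2,0] y:[-12,-6] z:[7/2,5] -> miss, prune
    N15 x:[-5,7/2] y:[5,9] z:[1,11/2] -> miss, prune
  N17 x:[-15/2,5/2] y:[-20,6] z:[-14,-3] -> miss, prune

8 AABB tests over nodes [0, 4, 7, 16, 5, 6, 15, 17]; 0 leaves entered; closest miss.

== RESULT ==
8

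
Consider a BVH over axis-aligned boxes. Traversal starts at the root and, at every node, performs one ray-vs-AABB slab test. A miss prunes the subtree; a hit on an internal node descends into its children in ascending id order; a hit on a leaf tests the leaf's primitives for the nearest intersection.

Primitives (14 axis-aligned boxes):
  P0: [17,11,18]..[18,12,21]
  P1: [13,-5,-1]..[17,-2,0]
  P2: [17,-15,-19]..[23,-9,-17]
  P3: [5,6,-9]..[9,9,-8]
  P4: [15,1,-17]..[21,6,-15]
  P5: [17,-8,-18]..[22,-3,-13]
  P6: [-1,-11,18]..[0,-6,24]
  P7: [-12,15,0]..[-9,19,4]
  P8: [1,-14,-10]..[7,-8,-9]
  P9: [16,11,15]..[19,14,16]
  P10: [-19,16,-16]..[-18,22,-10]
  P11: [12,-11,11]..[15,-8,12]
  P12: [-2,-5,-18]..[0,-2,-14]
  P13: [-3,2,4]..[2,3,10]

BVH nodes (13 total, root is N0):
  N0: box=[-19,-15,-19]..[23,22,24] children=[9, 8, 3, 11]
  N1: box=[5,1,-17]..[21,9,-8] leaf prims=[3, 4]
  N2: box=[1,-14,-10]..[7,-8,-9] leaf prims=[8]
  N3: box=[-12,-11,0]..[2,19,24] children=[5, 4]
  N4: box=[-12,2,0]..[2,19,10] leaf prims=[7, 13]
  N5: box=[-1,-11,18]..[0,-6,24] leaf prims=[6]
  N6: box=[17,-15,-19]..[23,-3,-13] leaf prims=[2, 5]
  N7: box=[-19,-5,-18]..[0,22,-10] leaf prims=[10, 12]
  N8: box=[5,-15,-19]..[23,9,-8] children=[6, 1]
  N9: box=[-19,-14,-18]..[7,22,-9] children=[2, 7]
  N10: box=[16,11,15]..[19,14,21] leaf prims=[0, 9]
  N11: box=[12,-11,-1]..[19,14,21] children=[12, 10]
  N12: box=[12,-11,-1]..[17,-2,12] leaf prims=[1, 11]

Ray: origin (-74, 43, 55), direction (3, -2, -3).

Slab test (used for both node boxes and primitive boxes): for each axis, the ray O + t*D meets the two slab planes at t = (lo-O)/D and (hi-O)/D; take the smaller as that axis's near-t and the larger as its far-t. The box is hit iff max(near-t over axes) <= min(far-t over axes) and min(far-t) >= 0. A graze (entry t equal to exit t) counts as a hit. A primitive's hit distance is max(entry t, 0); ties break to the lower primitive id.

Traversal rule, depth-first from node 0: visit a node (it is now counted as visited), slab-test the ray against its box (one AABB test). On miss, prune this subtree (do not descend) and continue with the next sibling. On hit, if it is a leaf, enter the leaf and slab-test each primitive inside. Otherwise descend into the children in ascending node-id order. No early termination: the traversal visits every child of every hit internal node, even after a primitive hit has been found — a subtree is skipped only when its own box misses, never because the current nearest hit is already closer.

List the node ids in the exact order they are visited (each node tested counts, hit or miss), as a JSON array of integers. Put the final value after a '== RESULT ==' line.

Trace the traversal:
N0 x:[55/3,97/3] y:[21/2,29] z:[31/3,74/3] -> hit [55/3,74/3], descend [3, 8, 9, 11]
  N3 x:[62/3,76/3] y:[12,27] z:[31/3,55/3] -> miss, prune
  N8 x:[79/3,97/3] y:[17,29] z:[21,74/3] -> miss, prune
  N9 x:[55/3,27] y:[21/2,57/2] z:[64/3,73/3] -> hit [64/3,73/3], descend [2, 7]
    N2 x:[25,27] y:[51/2,57/2] z:[64/3,65/3] -> miss, prune
    N7 x:[55/3,74/3] y:[21/2,24] z:[65/3,73/3] -> hit [65/3,24] leaf, test {P10(miss), P12@t=24}
  N11 x:[86/3,31] y:[29/2,27] z:[34/3,56/3] -> miss, prune

7 AABB tests over nodes [0, 3, 8, 9, 2, 7, 11]; 1 leaf entered; closest P12.

== RESULT ==
[0, 3, 8, 9, 2, 7, 11]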